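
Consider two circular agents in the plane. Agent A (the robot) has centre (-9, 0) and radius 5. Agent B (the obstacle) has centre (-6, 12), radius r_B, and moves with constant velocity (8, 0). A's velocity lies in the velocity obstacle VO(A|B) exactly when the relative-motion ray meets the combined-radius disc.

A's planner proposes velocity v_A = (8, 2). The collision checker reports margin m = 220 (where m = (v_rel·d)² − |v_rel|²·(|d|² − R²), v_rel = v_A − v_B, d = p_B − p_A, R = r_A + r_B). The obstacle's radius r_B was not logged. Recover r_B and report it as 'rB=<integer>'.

m = 220
d = (3, 12);  v_rel = (0, 2),  |v_rel|² = 4
v_rel×d = (0)·(12) − (2)·(3) = -6
since m = R²·4 − (-6)²:  R² = (36 + 220) / 4 = 64
R = √64 = 8  ⇒  r_B = 8 − 5 = 3

rB=3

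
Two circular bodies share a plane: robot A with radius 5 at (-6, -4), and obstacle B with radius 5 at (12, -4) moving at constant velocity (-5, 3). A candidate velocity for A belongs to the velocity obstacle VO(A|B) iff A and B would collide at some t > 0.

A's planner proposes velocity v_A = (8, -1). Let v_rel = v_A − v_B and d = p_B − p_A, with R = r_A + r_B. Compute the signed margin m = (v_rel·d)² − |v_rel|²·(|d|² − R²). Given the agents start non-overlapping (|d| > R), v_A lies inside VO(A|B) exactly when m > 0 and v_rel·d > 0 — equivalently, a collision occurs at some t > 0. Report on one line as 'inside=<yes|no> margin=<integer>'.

d = (18, 0),  |d|² = 324;  R = 5+5 = 10,  c = 324−10² = 224
v_rel = (13, -4),  |v_rel|² = 185;  v_rel·d = (13)·(18) + (-4)·(0) = 234
185·t² − 468·t + 224 = 0  ⇒  m = 234² − 185·224 = 13316
m = 13316 > 0,  v_rel·d = 234 > 0  ⇒  inside

inside=yes margin=13316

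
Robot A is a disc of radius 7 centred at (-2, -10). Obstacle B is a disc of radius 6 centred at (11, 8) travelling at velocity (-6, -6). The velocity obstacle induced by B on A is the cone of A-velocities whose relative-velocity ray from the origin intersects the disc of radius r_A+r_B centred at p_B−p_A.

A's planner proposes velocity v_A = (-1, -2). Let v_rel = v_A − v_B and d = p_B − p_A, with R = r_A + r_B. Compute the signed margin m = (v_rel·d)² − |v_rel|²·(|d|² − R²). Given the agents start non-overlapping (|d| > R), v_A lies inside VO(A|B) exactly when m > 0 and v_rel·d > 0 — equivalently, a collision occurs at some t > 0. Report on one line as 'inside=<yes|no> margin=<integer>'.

d = (13, 18),  |d|² = 493;  R = 7+6 = 13,  c = 493−13² = 324
v_rel = (5, 4),  |v_rel|² = 41;  v_rel·d = (5)·(13) + (4)·(18) = 137
41·t² − 274·t + 324 = 0  ⇒  m = 137² − 41·324 = 5485
m = 5485 > 0,  v_rel·d = 137 > 0  ⇒  inside

inside=yes margin=5485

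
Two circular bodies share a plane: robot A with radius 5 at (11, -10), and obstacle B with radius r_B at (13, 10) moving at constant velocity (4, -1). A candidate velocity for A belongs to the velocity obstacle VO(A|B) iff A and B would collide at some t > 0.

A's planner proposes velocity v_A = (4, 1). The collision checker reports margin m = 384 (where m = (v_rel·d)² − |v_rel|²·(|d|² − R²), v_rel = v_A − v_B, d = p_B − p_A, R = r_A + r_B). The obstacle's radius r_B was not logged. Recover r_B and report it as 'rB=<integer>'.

m = 384
d = (2, 20);  v_rel = (0, 2),  |v_rel|² = 4
v_rel×d = (0)·(20) − (2)·(2) = -4
since m = R²·4 − (-4)²:  R² = (16 + 384) / 4 = 100
R = √100 = 10  ⇒  r_B = 10 − 5 = 5

rB=5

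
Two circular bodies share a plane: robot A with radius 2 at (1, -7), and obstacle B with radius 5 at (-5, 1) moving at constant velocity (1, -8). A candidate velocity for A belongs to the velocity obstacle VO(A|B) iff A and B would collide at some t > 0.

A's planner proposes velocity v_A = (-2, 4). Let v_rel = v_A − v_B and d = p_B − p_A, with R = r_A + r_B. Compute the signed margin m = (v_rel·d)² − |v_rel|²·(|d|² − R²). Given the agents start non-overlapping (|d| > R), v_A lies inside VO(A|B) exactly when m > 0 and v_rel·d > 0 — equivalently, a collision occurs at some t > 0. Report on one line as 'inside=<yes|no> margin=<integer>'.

d = (-6, 8),  |d|² = 100;  R = 2+5 = 7,  c = 100−7² = 51
v_rel = (-3, 12),  |v_rel|² = 153;  v_rel·d = (-3)·(-6) + (12)·(8) = 114
153·t² − 228·t + 51 = 0  ⇒  m = 114² − 153·51 = 5193
m = 5193 > 0,  v_rel·d = 114 > 0  ⇒  inside

inside=yes margin=5193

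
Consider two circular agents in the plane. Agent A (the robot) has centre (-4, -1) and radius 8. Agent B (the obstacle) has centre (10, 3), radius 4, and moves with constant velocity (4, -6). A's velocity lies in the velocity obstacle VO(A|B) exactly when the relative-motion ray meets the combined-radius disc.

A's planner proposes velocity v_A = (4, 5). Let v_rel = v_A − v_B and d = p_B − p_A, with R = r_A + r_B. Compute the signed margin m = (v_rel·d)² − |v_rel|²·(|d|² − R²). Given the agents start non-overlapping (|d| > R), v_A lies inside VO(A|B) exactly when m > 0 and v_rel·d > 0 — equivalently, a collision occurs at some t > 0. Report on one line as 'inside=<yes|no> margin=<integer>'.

d = (14, 4),  |d|² = 212;  R = 8+4 = 12,  c = 212−12² = 68
v_rel = (0, 11),  |v_rel|² = 121;  v_rel·d = (0)·(14) + (11)·(4) = 44
121·t² − 88·t + 68 = 0  ⇒  m = 44² − 121·68 = -6292
m = -6292 < 0,  v_rel·d = 44 > 0  ⇒  outside

inside=no margin=-6292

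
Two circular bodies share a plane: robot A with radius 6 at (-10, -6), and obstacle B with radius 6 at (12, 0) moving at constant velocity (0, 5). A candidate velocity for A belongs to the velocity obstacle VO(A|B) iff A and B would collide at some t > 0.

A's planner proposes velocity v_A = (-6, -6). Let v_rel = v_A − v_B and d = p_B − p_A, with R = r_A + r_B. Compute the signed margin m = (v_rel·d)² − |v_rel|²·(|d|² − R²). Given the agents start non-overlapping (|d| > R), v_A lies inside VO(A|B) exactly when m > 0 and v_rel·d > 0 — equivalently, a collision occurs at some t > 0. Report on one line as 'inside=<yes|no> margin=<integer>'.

d = (22, 6),  |d|² = 520;  R = 6+6 = 12,  c = 520−12² = 376
v_rel = (-6, -11),  |v_rel|² = 157;  v_rel·d = (-6)·(22) + (-11)·(6) = -198
157·t² + 396·t + 376 = 0  ⇒  m = (-198)² − 157·376 = -19828
m = -19828 < 0,  v_rel·d = -198 < 0  ⇒  outside

inside=no margin=-19828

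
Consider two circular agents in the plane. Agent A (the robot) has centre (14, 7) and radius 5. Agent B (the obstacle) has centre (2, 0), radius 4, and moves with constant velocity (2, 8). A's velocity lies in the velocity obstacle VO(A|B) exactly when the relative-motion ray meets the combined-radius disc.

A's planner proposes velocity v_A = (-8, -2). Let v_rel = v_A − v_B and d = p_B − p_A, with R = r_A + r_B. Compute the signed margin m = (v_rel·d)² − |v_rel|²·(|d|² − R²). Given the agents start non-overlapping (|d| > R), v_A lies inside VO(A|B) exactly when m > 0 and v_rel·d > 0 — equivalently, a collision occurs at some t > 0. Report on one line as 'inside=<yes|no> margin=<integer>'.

d = (-12, -7),  |d|² = 193;  R = 5+4 = 9,  c = 193−9² = 112
v_rel = (-10, -10),  |v_rel|² = 200;  v_rel·d = (-10)·(-12) + (-10)·(-7) = 190
200·t² − 380·t + 112 = 0  ⇒  m = 190² − 200·112 = 13700
m = 13700 > 0,  v_rel·d = 190 > 0  ⇒  inside

inside=yes margin=13700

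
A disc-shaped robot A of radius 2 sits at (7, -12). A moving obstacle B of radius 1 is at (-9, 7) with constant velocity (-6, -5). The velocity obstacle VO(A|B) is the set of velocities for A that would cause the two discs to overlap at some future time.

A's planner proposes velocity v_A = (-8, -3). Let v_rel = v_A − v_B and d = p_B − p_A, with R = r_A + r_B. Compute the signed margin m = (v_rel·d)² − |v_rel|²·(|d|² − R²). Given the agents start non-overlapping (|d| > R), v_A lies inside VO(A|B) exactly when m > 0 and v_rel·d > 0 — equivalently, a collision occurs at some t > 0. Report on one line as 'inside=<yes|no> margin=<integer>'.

d = (-16, 19),  |d|² = 617;  R = 2+1 = 3,  c = 617−3² = 608
v_rel = (-2, 2),  |v_rel|² = 8;  v_rel·d = (-2)·(-16) + (2)·(19) = 70
8·t² − 140·t + 608 = 0  ⇒  m = 70² − 8·608 = 36
m = 36 > 0,  v_rel·d = 70 > 0  ⇒  inside

inside=yes margin=36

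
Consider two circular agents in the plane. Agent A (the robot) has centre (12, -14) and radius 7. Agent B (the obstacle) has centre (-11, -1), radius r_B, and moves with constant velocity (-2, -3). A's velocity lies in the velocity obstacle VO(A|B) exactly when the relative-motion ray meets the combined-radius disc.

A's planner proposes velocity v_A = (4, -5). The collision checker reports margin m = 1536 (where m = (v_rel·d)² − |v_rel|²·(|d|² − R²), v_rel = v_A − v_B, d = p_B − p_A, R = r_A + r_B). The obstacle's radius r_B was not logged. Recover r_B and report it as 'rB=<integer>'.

m = 1536
d = (-23, 13);  v_rel = (6, -2),  |v_rel|² = 40
v_rel×d = (6)·(13) − (-2)·(-23) = 32
since m = R²·40 − 32²:  R² = (1024 + 1536) / 40 = 64
R = √64 = 8  ⇒  r_B = 8 − 7 = 1

rB=1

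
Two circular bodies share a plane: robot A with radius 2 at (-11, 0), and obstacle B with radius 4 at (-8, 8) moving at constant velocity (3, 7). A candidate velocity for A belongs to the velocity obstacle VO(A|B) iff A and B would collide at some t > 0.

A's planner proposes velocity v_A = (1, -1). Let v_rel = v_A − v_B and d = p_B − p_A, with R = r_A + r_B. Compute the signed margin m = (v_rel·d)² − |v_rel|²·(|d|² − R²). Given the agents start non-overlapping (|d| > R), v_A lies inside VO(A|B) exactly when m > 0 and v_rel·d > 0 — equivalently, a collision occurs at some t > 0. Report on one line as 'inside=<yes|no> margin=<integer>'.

d = (3, 8),  |d|² = 73;  R = 2+4 = 6,  c = 73−6² = 37
v_rel = (-2, -8),  |v_rel|² = 68;  v_rel·d = (-2)·(3) + (-8)·(8) = -70
68·t² + 140·t + 37 = 0  ⇒  m = (-70)² − 68·37 = 2384
m = 2384 > 0,  v_rel·d = -70 < 0  ⇒  outside

inside=no margin=2384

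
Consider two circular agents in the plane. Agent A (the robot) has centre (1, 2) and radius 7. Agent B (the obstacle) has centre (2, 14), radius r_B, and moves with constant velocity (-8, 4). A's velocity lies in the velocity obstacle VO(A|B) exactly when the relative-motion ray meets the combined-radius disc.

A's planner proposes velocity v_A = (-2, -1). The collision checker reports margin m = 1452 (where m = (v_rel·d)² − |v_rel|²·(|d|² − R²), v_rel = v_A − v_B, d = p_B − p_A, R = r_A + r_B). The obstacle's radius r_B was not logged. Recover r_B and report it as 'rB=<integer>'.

m = 1452
d = (1, 12);  v_rel = (6, -5),  |v_rel|² = 61
v_rel×d = (6)·(12) − (-5)·(1) = 77
since m = R²·61 − 77²:  R² = (5929 + 1452) / 61 = 121
R = √121 = 11  ⇒  r_B = 11 − 7 = 4

rB=4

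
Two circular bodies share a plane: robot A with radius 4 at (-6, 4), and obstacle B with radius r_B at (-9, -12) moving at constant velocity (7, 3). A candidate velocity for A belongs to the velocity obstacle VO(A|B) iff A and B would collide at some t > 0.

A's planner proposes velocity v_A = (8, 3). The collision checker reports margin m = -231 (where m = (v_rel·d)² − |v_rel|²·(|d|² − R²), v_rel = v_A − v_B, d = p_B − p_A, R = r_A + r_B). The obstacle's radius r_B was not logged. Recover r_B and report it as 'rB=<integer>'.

m = -231
d = (-3, -16);  v_rel = (1, 0),  |v_rel|² = 1
v_rel×d = (1)·(-16) − (0)·(-3) = -16
since m = R²·1 − (-16)²:  R² = (256 + -231) / 1 = 25
R = √25 = 5  ⇒  r_B = 5 − 4 = 1

rB=1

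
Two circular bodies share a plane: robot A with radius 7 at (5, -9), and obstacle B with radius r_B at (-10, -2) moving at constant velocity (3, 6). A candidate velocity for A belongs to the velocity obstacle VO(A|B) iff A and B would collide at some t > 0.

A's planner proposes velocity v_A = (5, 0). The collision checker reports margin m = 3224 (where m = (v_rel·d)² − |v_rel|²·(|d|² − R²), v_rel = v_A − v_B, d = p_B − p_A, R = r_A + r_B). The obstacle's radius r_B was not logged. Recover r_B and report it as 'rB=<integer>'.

m = 3224
d = (-15, 7);  v_rel = (2, -6),  |v_rel|² = 40
v_rel×d = (2)·(7) − (-6)·(-15) = -76
since m = R²·40 − (-76)²:  R² = (5776 + 3224) / 40 = 225
R = √225 = 15  ⇒  r_B = 15 − 7 = 8

rB=8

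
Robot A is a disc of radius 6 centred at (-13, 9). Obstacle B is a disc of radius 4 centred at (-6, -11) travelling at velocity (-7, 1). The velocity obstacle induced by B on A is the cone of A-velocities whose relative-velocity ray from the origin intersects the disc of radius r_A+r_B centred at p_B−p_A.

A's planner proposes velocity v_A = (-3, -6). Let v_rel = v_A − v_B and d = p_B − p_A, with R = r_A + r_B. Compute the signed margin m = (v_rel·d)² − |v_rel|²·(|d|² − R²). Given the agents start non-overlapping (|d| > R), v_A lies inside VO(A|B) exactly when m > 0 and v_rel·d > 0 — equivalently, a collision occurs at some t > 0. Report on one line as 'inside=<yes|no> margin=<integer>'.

d = (7, -20),  |d|² = 449;  R = 6+4 = 10,  c = 449−10² = 349
v_rel = (4, -7),  |v_rel|² = 65;  v_rel·d = (4)·(7) + (-7)·(-20) = 168
65·t² − 336·t + 349 = 0  ⇒  m = 168² − 65·349 = 5539
m = 5539 > 0,  v_rel·d = 168 > 0  ⇒  inside

inside=yes margin=5539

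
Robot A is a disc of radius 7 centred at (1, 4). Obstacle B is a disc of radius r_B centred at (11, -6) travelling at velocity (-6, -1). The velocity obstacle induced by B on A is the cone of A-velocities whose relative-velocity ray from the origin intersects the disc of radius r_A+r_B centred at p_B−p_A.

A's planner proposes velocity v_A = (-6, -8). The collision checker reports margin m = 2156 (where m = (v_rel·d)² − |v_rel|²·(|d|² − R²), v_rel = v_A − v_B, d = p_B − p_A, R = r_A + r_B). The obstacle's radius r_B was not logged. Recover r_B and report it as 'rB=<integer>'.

m = 2156
d = (10, -10);  v_rel = (0, -7),  |v_rel|² = 49
v_rel×d = (0)·(-10) − (-7)·(10) = 70
since m = R²·49 − 70²:  R² = (4900 + 2156) / 49 = 144
R = √144 = 12  ⇒  r_B = 12 − 7 = 5

rB=5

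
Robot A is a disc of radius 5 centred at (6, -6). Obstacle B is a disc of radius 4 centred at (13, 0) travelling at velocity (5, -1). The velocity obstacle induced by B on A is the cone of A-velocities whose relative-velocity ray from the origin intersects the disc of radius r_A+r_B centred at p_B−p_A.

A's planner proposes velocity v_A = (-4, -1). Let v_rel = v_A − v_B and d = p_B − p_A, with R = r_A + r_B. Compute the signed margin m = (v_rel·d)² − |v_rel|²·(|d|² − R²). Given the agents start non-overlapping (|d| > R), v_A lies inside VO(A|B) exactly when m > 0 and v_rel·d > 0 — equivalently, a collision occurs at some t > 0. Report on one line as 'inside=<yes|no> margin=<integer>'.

d = (7, 6),  |d|² = 85;  R = 5+4 = 9,  c = 85−9² = 4
v_rel = (-9, 0),  |v_rel|² = 81;  v_rel·d = (-9)·(7) + (0)·(6) = -63
81·t² + 126·t + 4 = 0  ⇒  m = (-63)² − 81·4 = 3645
m = 3645 > 0,  v_rel·d = -63 < 0  ⇒  outside

inside=no margin=3645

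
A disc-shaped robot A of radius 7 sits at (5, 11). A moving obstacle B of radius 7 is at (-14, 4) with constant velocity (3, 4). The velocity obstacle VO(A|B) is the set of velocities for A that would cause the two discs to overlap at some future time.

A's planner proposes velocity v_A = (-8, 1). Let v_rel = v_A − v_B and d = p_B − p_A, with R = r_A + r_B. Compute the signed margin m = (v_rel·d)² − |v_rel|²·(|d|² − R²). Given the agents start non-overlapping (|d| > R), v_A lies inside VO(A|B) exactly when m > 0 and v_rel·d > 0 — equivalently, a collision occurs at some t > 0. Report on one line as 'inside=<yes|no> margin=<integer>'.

d = (-19, -7),  |d|² = 410;  R = 7+7 = 14,  c = 410−14² = 214
v_rel = (-11, -3),  |v_rel|² = 130;  v_rel·d = (-11)·(-19) + (-3)·(-7) = 230
130·t² − 460·t + 214 = 0  ⇒  m = 230² − 130·214 = 25080
m = 25080 > 0,  v_rel·d = 230 > 0  ⇒  inside

inside=yes margin=25080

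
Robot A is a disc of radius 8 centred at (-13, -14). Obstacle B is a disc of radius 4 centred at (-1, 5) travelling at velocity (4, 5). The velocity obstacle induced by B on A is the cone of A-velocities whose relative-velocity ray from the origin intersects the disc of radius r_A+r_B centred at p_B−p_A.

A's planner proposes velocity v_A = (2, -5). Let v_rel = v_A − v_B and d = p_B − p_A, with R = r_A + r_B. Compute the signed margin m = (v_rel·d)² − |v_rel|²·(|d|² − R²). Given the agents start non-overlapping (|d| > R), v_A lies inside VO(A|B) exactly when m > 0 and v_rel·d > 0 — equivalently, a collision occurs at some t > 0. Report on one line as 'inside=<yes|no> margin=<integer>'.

d = (12, 19),  |d|² = 505;  R = 8+4 = 12,  c = 505−12² = 361
v_rel = (-2, -10),  |v_rel|² = 104;  v_rel·d = (-2)·(12) + (-10)·(19) = -214
104·t² + 428·t + 361 = 0  ⇒  m = (-214)² − 104·361 = 8252
m = 8252 > 0,  v_rel·d = -214 < 0  ⇒  outside

inside=no margin=8252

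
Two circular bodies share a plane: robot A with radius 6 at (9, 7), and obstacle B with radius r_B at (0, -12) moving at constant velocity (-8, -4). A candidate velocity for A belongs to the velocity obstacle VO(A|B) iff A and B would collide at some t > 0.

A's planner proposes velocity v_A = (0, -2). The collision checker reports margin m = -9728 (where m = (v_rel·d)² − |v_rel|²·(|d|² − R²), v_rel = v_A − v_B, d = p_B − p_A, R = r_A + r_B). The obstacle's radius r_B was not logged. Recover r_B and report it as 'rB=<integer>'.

m = -9728
d = (-9, -19);  v_rel = (8, 2),  |v_rel|² = 68
v_rel×d = (8)·(-19) − (2)·(-9) = -134
since m = R²·68 − (-134)²:  R² = (17956 + -9728) / 68 = 121
R = √121 = 11  ⇒  r_B = 11 − 6 = 5

rB=5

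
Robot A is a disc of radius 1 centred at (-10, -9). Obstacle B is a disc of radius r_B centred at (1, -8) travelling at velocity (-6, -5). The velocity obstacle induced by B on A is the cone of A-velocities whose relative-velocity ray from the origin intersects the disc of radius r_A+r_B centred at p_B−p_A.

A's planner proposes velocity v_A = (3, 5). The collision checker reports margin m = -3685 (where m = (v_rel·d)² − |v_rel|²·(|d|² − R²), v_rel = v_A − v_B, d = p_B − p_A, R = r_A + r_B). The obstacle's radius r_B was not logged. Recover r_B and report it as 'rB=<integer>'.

m = -3685
d = (11, 1);  v_rel = (9, 10),  |v_rel|² = 181
v_rel×d = (9)·(1) − (10)·(11) = -101
since m = R²·181 − (-101)²:  R² = (10201 + -3685) / 181 = 36
R = √36 = 6  ⇒  r_B = 6 − 1 = 5

rB=5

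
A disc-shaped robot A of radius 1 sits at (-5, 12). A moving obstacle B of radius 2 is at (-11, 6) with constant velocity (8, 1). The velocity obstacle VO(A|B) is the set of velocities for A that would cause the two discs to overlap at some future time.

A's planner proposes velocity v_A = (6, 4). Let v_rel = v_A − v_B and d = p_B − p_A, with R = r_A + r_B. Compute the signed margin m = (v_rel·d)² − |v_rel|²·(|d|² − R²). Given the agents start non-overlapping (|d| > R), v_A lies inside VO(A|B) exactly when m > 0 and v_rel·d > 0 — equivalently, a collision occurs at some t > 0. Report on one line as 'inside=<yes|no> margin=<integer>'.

d = (-6, -6),  |d|² = 72;  R = 1+2 = 3,  c = 72−3² = 63
v_rel = (-2, 3),  |v_rel|² = 13;  v_rel·d = (-2)·(-6) + (3)·(-6) = -6
13·t² + 12·t + 63 = 0  ⇒  m = (-6)² − 13·63 = -783
m = -783 < 0,  v_rel·d = -6 < 0  ⇒  outside

inside=no margin=-783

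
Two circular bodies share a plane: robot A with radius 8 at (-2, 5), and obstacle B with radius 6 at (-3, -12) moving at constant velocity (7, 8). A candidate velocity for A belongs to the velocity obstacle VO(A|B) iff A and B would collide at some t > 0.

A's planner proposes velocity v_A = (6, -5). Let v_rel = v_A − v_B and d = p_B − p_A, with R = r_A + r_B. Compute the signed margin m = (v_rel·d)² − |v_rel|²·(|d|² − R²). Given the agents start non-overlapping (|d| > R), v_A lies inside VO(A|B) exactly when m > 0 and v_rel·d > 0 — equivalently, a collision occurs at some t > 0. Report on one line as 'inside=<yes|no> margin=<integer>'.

d = (-1, -17),  |d|² = 290;  R = 8+6 = 14,  c = 290−14² = 94
v_rel = (-1, -13),  |v_rel|² = 170;  v_rel·d = (-1)·(-1) + (-13)·(-17) = 222
170·t² − 444·t + 94 = 0  ⇒  m = 222² − 170·94 = 33304
m = 33304 > 0,  v_rel·d = 222 > 0  ⇒  inside

inside=yes margin=33304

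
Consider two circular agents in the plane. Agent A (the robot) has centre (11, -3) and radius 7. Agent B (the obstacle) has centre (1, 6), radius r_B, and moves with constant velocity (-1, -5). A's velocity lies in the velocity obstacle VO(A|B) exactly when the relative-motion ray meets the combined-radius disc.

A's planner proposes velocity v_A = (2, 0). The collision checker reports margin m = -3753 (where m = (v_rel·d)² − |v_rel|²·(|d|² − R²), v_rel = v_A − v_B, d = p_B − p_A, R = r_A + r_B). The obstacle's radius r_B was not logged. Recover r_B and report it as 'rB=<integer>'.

m = -3753
d = (-10, 9);  v_rel = (3, 5),  |v_rel|² = 34
v_rel×d = (3)·(9) − (5)·(-10) = 77
since m = R²·34 − 77²:  R² = (5929 + -3753) / 34 = 64
R = √64 = 8  ⇒  r_B = 8 − 7 = 1

rB=1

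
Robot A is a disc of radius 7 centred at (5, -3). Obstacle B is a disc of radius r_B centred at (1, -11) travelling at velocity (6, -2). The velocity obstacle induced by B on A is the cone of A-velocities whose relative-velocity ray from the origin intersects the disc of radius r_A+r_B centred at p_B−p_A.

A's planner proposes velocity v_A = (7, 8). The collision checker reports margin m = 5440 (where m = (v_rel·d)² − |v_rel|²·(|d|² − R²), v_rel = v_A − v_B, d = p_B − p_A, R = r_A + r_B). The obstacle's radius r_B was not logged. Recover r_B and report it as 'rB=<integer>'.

m = 5440
d = (-4, -8);  v_rel = (1, 10),  |v_rel|² = 101
v_rel×d = (1)·(-8) − (10)·(-4) = 32
since m = R²·101 − 32²:  R² = (1024 + 5440) / 101 = 64
R = √64 = 8  ⇒  r_B = 8 − 7 = 1

rB=1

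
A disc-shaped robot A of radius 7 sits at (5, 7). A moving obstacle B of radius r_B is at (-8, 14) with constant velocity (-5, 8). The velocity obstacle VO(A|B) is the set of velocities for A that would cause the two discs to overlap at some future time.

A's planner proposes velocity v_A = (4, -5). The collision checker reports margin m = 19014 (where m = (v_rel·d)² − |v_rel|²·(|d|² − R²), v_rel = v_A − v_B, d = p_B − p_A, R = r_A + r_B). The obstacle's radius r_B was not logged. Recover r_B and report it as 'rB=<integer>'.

m = 19014
d = (-13, 7);  v_rel = (9, -13),  |v_rel|² = 250
v_rel×d = (9)·(7) − (-13)·(-13) = -106
since m = R²·250 − (-106)²:  R² = (11236 + 19014) / 250 = 121
R = √121 = 11  ⇒  r_B = 11 − 7 = 4

rB=4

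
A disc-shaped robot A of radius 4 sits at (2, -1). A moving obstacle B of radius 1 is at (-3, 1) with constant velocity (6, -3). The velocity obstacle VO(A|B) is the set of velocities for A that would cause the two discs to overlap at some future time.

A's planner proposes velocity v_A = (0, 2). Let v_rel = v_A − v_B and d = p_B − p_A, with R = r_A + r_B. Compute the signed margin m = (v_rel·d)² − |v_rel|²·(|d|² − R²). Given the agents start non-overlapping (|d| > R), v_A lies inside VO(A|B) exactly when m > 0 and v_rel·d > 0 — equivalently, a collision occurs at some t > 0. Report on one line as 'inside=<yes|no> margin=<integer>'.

d = (-5, 2),  |d|² = 29;  R = 4+1 = 5,  c = 29−5² = 4
v_rel = (-6, 5),  |v_rel|² = 61;  v_rel·d = (-6)·(-5) + (5)·(2) = 40
61·t² − 80·t + 4 = 0  ⇒  m = 40² − 61·4 = 1356
m = 1356 > 0,  v_rel·d = 40 > 0  ⇒  inside

inside=yes margin=1356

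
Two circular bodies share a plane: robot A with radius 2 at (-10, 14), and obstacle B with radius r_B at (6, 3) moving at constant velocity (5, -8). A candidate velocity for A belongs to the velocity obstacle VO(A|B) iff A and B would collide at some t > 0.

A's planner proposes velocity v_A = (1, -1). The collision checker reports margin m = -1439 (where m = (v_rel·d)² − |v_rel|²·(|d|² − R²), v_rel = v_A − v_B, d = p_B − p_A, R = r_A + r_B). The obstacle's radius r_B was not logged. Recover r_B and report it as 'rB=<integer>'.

m = -1439
d = (16, -11);  v_rel = (-4, 7),  |v_rel|² = 65
v_rel×d = (-4)·(-11) − (7)·(16) = -68
since m = R²·65 − (-68)²:  R² = (4624 + -1439) / 65 = 49
R = √49 = 7  ⇒  r_B = 7 − 2 = 5

rB=5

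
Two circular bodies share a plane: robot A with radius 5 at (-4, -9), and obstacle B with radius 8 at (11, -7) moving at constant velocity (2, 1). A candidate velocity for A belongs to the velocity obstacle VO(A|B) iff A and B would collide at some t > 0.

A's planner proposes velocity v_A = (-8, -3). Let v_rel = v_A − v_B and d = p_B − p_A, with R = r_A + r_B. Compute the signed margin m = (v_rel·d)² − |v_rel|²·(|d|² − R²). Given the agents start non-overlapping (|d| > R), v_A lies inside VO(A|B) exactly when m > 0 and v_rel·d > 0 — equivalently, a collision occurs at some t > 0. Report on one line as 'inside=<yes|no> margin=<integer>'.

d = (15, 2),  |d|² = 229;  R = 5+8 = 13,  c = 229−13² = 60
v_rel = (-10, -4),  |v_rel|² = 116;  v_rel·d = (-10)·(15) + (-4)·(2) = -158
116·t² + 316·t + 60 = 0  ⇒  m = (-158)² − 116·60 = 18004
m = 18004 > 0,  v_rel·d = -158 < 0  ⇒  outside

inside=no margin=18004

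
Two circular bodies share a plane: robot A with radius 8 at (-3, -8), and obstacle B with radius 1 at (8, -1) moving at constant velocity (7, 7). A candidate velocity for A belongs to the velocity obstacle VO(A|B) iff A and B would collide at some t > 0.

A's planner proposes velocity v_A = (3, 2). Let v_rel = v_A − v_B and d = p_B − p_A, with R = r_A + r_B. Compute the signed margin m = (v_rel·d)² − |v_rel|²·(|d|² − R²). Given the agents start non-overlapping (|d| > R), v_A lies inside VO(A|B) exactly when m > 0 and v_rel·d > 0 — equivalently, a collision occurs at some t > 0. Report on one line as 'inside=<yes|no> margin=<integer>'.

d = (11, 7),  |d|² = 170;  R = 8+1 = 9,  c = 170−9² = 89
v_rel = (-4, -5),  |v_rel|² = 41;  v_rel·d = (-4)·(11) + (-5)·(7) = -79
41·t² + 158·t + 89 = 0  ⇒  m = (-79)² − 41·89 = 2592
m = 2592 > 0,  v_rel·d = -79 < 0  ⇒  outside

inside=no margin=2592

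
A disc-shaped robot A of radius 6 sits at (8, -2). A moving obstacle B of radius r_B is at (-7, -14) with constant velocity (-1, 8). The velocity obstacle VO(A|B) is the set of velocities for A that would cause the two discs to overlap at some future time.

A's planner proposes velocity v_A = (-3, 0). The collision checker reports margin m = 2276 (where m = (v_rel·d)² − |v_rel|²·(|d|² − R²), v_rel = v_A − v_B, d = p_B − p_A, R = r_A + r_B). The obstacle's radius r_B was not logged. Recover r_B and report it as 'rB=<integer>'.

m = 2276
d = (-15, -12);  v_rel = (-2, -8),  |v_rel|² = 68
v_rel×d = (-2)·(-12) − (-8)·(-15) = -96
since m = R²·68 − (-96)²:  R² = (9216 + 2276) / 68 = 169
R = √169 = 13  ⇒  r_B = 13 − 6 = 7

rB=7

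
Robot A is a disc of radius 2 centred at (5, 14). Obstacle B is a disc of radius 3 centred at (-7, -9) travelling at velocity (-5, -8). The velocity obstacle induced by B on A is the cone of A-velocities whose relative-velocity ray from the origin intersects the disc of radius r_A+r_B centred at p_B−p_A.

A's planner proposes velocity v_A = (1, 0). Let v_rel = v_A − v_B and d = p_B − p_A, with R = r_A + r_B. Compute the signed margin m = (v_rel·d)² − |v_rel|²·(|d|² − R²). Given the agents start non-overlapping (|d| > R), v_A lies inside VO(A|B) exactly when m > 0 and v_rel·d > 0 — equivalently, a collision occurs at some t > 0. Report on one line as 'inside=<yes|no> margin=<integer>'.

d = (-12, -23),  |d|² = 673;  R = 2+3 = 5,  c = 673−5² = 648
v_rel = (6, 8),  |v_rel|² = 100;  v_rel·d = (6)·(-12) + (8)·(-23) = -256
100·t² + 512·t + 648 = 0  ⇒  m = (-256)² − 100·648 = 736
m = 736 > 0,  v_rel·d = -256 < 0  ⇒  outside

inside=no margin=736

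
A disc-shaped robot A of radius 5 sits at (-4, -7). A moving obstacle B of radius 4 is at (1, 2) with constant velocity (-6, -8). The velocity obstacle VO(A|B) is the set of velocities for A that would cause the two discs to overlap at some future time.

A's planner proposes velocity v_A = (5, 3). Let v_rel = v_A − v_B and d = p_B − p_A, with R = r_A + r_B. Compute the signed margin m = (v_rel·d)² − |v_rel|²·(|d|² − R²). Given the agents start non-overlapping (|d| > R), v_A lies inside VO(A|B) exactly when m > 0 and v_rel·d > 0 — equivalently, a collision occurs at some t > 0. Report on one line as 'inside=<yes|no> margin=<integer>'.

d = (5, 9),  |d|² = 106;  R = 5+4 = 9,  c = 106−9² = 25
v_rel = (11, 11),  |v_rel|² = 242;  v_rel·d = (11)·(5) + (11)·(9) = 154
242·t² − 308·t + 25 = 0  ⇒  m = 154² − 242·25 = 17666
m = 17666 > 0,  v_rel·d = 154 > 0  ⇒  inside

inside=yes margin=17666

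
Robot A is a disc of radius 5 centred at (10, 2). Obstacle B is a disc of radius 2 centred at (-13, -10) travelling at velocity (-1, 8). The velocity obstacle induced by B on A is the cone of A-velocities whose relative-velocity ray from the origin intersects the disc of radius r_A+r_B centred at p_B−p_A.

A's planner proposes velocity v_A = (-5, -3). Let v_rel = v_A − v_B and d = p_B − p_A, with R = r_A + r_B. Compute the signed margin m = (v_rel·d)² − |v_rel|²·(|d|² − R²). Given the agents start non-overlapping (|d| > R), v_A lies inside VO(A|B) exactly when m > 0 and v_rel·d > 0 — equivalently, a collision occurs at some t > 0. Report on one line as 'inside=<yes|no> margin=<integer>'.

d = (-23, -12),  |d|² = 673;  R = 5+2 = 7,  c = 673−7² = 624
v_rel = (-4, -11),  |v_rel|² = 137;  v_rel·d = (-4)·(-23) + (-11)·(-12) = 224
137·t² − 448·t + 624 = 0  ⇒  m = 224² − 137·624 = -35312
m = -35312 < 0,  v_rel·d = 224 > 0  ⇒  outside

inside=no margin=-35312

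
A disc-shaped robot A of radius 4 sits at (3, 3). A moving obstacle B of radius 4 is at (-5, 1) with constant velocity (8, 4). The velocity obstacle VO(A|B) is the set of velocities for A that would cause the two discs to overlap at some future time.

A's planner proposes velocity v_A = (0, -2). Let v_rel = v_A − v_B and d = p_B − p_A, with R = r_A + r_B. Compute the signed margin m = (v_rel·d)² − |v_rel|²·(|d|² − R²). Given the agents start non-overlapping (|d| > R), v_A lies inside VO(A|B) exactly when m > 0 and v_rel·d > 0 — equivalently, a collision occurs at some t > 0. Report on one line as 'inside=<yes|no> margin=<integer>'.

d = (-8, -2),  |d|² = 68;  R = 4+4 = 8,  c = 68−8² = 4
v_rel = (-8, -6),  |v_rel|² = 100;  v_rel·d = (-8)·(-8) + (-6)·(-2) = 76
100·t² − 152·t + 4 = 0  ⇒  m = 76² − 100·4 = 5376
m = 5376 > 0,  v_rel·d = 76 > 0  ⇒  inside

inside=yes margin=5376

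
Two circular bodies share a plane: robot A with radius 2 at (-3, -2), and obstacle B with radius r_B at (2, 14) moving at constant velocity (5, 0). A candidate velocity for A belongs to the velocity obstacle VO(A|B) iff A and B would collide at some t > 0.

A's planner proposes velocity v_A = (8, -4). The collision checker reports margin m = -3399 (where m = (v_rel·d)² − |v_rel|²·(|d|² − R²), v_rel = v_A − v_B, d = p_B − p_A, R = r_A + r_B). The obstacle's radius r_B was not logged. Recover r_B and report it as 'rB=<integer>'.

m = -3399
d = (5, 16);  v_rel = (3, -4),  |v_rel|² = 25
v_rel×d = (3)·(16) − (-4)·(5) = 68
since m = R²·25 − 68²:  R² = (4624 + -3399) / 25 = 49
R = √49 = 7  ⇒  r_B = 7 − 2 = 5

rB=5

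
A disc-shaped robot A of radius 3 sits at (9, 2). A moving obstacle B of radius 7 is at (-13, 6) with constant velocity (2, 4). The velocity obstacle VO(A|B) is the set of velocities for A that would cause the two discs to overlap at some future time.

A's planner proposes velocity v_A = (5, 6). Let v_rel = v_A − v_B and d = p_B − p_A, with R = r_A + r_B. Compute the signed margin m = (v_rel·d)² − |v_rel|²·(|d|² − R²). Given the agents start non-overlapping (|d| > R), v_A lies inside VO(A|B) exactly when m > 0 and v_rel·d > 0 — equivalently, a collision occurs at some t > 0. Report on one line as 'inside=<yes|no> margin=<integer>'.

d = (-22, 4),  |d|² = 500;  R = 3+7 = 10,  c = 500−10² = 400
v_rel = (3, 2),  |v_rel|² = 13;  v_rel·d = (3)·(-22) + (2)·(4) = -58
13·t² + 116·t + 400 = 0  ⇒  m = (-58)² − 13·400 = -1836
m = -1836 < 0,  v_rel·d = -58 < 0  ⇒  outside

inside=no margin=-1836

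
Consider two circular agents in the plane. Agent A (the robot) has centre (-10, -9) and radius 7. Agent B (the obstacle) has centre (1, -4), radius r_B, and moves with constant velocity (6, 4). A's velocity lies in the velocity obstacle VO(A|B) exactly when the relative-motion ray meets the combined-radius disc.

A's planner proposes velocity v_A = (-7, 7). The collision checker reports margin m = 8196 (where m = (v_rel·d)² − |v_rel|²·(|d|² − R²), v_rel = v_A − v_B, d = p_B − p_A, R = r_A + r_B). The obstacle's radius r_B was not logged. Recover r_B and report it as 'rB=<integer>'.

m = 8196
d = (11, 5);  v_rel = (-13, 3),  |v_rel|² = 178
v_rel×d = (-13)·(5) − (3)·(11) = -98
since m = R²·178 − (-98)²:  R² = (9604 + 8196) / 178 = 100
R = √100 = 10  ⇒  r_B = 10 − 7 = 3

rB=3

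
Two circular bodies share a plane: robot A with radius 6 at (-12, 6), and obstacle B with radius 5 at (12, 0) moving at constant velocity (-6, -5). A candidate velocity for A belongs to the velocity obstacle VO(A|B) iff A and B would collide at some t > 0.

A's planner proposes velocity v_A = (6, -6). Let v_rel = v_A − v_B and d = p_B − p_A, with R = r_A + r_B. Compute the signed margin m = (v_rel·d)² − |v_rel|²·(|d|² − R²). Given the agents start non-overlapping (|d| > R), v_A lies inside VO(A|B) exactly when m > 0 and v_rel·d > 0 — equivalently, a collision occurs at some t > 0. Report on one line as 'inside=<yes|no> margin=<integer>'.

d = (24, -6),  |d|² = 612;  R = 6+5 = 11,  c = 612−11² = 491
v_rel = (12, -1),  |v_rel|² = 145;  v_rel·d = (12)·(24) + (-1)·(-6) = 294
145·t² − 588·t + 491 = 0  ⇒  m = 294² − 145·491 = 15241
m = 15241 > 0,  v_rel·d = 294 > 0  ⇒  inside

inside=yes margin=15241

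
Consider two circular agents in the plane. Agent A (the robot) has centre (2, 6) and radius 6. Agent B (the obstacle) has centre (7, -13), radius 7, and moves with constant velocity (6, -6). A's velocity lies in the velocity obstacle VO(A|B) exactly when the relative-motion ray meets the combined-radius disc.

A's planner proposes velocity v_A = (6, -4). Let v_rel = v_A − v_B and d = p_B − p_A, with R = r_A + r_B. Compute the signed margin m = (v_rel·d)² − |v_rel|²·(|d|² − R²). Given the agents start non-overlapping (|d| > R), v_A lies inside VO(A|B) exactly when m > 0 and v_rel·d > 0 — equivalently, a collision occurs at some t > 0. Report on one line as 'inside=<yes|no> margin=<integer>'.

d = (5, -19),  |d|² = 386;  R = 6+7 = 13,  c = 386−13² = 217
v_rel = (0, 2),  |v_rel|² = 4;  v_rel·d = (0)·(5) + (2)·(-19) = -38
4·t² + 76·t + 217 = 0  ⇒  m = (-38)² − 4·217 = 576
m = 576 > 0,  v_rel·d = -38 < 0  ⇒  outside

inside=no margin=576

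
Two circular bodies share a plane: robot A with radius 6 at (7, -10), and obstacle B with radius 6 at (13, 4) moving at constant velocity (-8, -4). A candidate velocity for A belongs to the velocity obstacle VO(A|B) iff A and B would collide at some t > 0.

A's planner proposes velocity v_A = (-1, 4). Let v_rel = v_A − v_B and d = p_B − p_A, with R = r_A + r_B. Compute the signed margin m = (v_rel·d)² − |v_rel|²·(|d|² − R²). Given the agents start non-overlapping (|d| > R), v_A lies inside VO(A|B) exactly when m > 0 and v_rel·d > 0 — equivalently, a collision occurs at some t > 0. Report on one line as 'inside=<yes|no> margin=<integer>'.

d = (6, 14),  |d|² = 232;  R = 6+6 = 12,  c = 232−12² = 88
v_rel = (7, 8),  |v_rel|² = 113;  v_rel·d = (7)·(6) + (8)·(14) = 154
113·t² − 308·t + 88 = 0  ⇒  m = 154² − 113·88 = 13772
m = 13772 > 0,  v_rel·d = 154 > 0  ⇒  inside

inside=yes margin=13772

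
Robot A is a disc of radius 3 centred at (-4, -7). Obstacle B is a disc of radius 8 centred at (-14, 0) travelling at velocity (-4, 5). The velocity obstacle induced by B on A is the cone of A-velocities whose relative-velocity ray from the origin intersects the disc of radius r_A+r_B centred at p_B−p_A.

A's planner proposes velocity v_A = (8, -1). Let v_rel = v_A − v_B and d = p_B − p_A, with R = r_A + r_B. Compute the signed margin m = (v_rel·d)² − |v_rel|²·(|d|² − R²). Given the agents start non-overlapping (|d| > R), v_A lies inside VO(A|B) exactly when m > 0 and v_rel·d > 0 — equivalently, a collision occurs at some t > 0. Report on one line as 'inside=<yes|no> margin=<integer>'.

d = (-10, 7),  |d|² = 149;  R = 3+8 = 11,  c = 149−11² = 28
v_rel = (12, -6),  |v_rel|² = 180;  v_rel·d = (12)·(-10) + (-6)·(7) = -162
180·t² + 324·t + 28 = 0  ⇒  m = (-162)² − 180·28 = 21204
m = 21204 > 0,  v_rel·d = -162 < 0  ⇒  outside

inside=no margin=21204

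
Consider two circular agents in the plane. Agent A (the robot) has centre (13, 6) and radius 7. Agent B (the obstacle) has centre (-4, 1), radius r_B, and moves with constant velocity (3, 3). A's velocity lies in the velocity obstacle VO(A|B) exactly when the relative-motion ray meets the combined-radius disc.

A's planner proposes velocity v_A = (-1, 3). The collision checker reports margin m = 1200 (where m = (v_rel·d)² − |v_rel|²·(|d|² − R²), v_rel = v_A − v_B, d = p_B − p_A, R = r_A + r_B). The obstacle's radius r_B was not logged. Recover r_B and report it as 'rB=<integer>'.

m = 1200
d = (-17, -5);  v_rel = (-4, 0),  |v_rel|² = 16
v_rel×d = (-4)·(-5) − (0)·(-17) = 20
since m = R²·16 − 20²:  R² = (400 + 1200) / 16 = 100
R = √100 = 10  ⇒  r_B = 10 − 7 = 3

rB=3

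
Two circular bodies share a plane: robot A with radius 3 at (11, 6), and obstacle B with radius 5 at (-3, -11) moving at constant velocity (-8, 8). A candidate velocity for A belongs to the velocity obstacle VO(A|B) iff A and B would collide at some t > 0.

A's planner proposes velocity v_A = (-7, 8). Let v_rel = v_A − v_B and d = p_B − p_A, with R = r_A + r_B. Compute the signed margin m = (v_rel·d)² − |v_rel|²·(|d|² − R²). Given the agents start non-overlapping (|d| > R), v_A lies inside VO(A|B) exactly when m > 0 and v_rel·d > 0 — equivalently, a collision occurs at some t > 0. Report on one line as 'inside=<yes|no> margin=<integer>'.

d = (-14, -17),  |d|² = 485;  R = 3+5 = 8,  c = 485−8² = 421
v_rel = (1, 0),  |v_rel|² = 1;  v_rel·d = (1)·(-14) + (0)·(-17) = -14
1·t² + 28·t + 421 = 0  ⇒  m = (-14)² − 1·421 = -225
m = -225 < 0,  v_rel·d = -14 < 0  ⇒  outside

inside=no margin=-225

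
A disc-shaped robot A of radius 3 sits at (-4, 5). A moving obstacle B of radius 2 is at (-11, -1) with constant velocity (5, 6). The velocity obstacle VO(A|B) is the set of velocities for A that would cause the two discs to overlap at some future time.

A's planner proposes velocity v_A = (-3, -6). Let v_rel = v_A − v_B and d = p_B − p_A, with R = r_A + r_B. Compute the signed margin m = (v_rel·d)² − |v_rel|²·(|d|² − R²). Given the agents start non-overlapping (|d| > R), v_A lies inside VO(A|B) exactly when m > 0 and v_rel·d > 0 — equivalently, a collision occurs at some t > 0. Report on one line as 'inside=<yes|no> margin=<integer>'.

d = (-7, -6),  |d|² = 85;  R = 3+2 = 5,  c = 85−5² = 60
v_rel = (-8, -12),  |v_rel|² = 208;  v_rel·d = (-8)·(-7) + (-12)·(-6) = 128
208·t² − 256·t + 60 = 0  ⇒  m = 128² − 208·60 = 3904
m = 3904 > 0,  v_rel·d = 128 > 0  ⇒  inside

inside=yes margin=3904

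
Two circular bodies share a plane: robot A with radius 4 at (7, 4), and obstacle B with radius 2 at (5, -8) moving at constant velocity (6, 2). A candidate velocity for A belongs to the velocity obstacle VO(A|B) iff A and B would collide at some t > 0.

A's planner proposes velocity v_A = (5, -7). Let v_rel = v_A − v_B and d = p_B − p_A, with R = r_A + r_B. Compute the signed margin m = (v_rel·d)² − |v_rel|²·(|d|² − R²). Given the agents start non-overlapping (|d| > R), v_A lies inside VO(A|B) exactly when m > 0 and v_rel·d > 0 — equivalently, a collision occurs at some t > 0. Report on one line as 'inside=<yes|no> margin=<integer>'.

d = (-2, -12),  |d|² = 148;  R = 4+2 = 6,  c = 148−6² = 112
v_rel = (-1, -9),  |v_rel|² = 82;  v_rel·d = (-1)·(-2) + (-9)·(-12) = 110
82·t² − 220·t + 112 = 0  ⇒  m = 110² − 82·112 = 2916
m = 2916 > 0,  v_rel·d = 110 > 0  ⇒  inside

inside=yes margin=2916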